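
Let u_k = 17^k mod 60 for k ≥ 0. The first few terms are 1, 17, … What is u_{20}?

We have u_0 = 1; u_1 = 17; u_2 = 49; u_3 = 53; u_4 = 1.
The sequence repeats with period 4.
(20 - 0) mod 4 = 0, so u_{20} = u_0 = 1.

1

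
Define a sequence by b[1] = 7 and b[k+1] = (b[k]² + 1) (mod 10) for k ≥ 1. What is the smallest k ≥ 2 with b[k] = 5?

5

Listing terms: b[1] = 7; b[2] = 0; b[3] = 1; b[4] = 2; b[5] = 5; b[6] = 6; b[7] = 7.
Since b[7] = b[1] = 7, the sequence is periodic with period 6.
The value 5 first appears (with k ≥ 2) at b[5].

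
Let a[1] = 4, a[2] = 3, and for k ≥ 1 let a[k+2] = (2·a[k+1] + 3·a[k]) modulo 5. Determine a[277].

Computing terms: a[1] = 4,  a[2] = 3,  a[3] = 3,  a[4] = 0,  a[5] = 4,  a[6] = 3.
Since (a[5], a[6]) = (a[1], a[2]) = (4, 3) (two consecutive terms determine the rest), the sequence is periodic with period 4.
So a[277] = a[1 + ((277-1) mod 4)] = a[1] = 4.

4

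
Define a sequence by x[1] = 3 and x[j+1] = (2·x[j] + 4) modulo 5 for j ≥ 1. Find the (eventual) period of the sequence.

4

Computing terms: x[1] = 3,  x[2] = 0,  x[3] = 4,  x[4] = 2,  x[5] = 3.
The sequence repeats with period 4.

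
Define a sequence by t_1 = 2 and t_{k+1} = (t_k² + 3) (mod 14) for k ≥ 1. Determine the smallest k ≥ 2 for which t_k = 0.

5

t_1 = 2,  t_2 = 7,  t_3 = 10,  t_4 = 5,  t_5 = 0,  t_6 = 3,  t_7 = 12,  t_8 = 7.
Since t_8 = t_2 = 7, the sequence is eventually periodic: after a pre-period of length 1 it cycles with period 6.
The value 0 first appears (with k ≥ 2) at t_5.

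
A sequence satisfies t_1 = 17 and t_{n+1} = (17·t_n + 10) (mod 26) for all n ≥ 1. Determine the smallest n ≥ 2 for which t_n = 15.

t_1 = 17; t_2 = 13; t_3 = 23; t_4 = 11; t_5 = 15; t_6 = 5; t_7 = 17.
The sequence repeats with period 6.
The value 15 first appears (with n ≥ 2) at t_5.

5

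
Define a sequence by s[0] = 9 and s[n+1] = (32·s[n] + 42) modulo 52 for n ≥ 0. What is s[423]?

We have s[0] = 9, s[1] = 18, s[2] = 46, s[3] = 6, s[4] = 26, s[5] = 42, s[6] = 34, s[7] = 38, s[8] = 10, s[9] = 50, s[10] = 30, s[11] = 14, s[12] = 22, s[13] = 18.
Since s[13] = s[1] = 18, the sequence is eventually periodic: after a pre-period of length 1 it cycles with period 12.
For n ≥ 1, s[n] depends only on (n - 1) mod 12. (423 - 1) mod 12 = 2, so s[423] = s[3] = 6.

6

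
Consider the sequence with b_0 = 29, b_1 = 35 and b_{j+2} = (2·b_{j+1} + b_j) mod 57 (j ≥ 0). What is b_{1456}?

b_0 = 29,  b_1 = 35,  b_2 = 42,  b_3 = 5,  b_4 = 52,  b_5 = 52,  b_6 = 42,  b_7 = 22,  b_8 = 29,  b_9 = 23,  b_{10} = 18,  b_{11} = 2,  b_{12} = 22,  b_{13} = 46,  b_{14} = 0,  b_{15} = 46,  b_{16} = 35,  b_{17} = 2,  b_{18} = 39,  b_{19} = 23,  b_{20} = 28,  b_{21} = 22,  b_{22} = 15,  b_{23} = 52,  b_{24} = 5,  b_{25} = 5,  b_{26} = 15,  b_{27} = 35,  b_{28} = 28,  b_{29} = 34,  b_{30} = 39,  b_{31} = 55,  b_{32} = 35,  b_{33} = 11,  b_{34} = 0,  b_{35} = 11,  b_{36} = 22,  b_{37} = 55,  b_{38} = 18,  b_{39} = 34,  b_{40} = 29,  b_{41} = 35.
Since (b_{40}, b_{41}) = (b_0, b_1) = (29, 35) (two consecutive terms determine the rest), the sequence is periodic with period 40.
So b_{1456} = b_{0 + ((1456-0) mod 40)} = b_{16} = 35.

35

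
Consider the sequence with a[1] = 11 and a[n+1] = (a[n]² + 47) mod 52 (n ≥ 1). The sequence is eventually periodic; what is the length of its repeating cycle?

6

a[1] = 11, a[2] = 12, a[3] = 35, a[4] = 24, a[5] = 51, a[6] = 48, a[7] = 11.
The sequence repeats with period 6.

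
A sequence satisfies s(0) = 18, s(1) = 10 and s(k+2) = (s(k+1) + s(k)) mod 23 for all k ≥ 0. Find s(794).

s(0) = 18,  s(1) = 10,  s(2) = 5,  s(3) = 15,  s(4) = 20,  s(5) = 12,  s(6) = 9,  s(7) = 21,  s(8) = 7,  s(9) = 5,  s(10) = 12,  s(11) = 17,  s(12) = 6,  s(13) = 0,  s(14) = 6,  s(15) = 6,  s(16) = 12,  s(17) = 18,  s(18) = 7,  s(19) = 2,  s(20) = 9,  s(21) = 11,  s(22) = 20,  s(23) = 8,  s(24) = 5,  s(25) = 13,  s(26) = 18,  s(27) = 8,  s(28) = 3,  s(29) = 11,  s(30) = 14,  s(31) = 2,  s(32) = 16,  s(33) = 18,  s(34) = 11,  s(35) = 6,  s(36) = 17,  s(37) = 0,  s(38) = 17,  s(39) = 17,  s(40) = 11,  s(41) = 5,  s(42) = 16,  s(43) = 21,  s(44) = 14,  s(45) = 12,  s(46) = 3,  s(47) = 15,  s(48) = 18,  s(49) = 10.
Since (s(48), s(49)) = (s(0), s(1)) = (18, 10) (two consecutive terms determine the rest), the sequence is periodic with period 48.
So s(794) = s(0 + ((794-0) mod 48)) = s(26) = 18.

18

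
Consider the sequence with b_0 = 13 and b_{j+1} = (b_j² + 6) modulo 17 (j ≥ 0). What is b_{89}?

b_0 = 13, b_1 = 5, b_2 = 14, b_3 = 15, b_4 = 10, b_5 = 4, b_6 = 5.
Since b_6 = b_1 = 5, the sequence is eventually periodic: after a pre-period of length 1 it cycles with period 5.
For j ≥ 1, b_j depends only on (j - 1) mod 5. (89 - 1) mod 5 = 3, so b_{89} = b_4 = 10.

10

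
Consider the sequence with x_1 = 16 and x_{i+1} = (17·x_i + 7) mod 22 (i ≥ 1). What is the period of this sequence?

Computing terms: x_1 = 16, x_2 = 15, x_3 = 20, x_4 = 17, x_5 = 10, x_6 = 1, x_7 = 2, x_8 = 19, x_9 = 0, x_{10} = 7, x_{11} = 16.
Since x_{11} = x_1 = 16, the sequence is periodic with period 10.

10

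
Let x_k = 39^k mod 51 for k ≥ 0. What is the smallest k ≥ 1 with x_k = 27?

7

x_0 = 1; x_1 = 39; x_2 = 42; x_3 = 6; x_4 = 30; x_5 = 48; x_6 = 36; x_7 = 27; x_8 = 33; x_9 = 12; x_{10} = 9; x_{11} = 45; x_{12} = 21; x_{13} = 3; x_{14} = 15; x_{15} = 24; x_{16} = 18; x_{17} = 39.
Since x_{17} = x_1 = 39, the sequence is eventually periodic: after a pre-period of length 1 it cycles with period 16.
The value 27 first appears (with k ≥ 1) at x_7.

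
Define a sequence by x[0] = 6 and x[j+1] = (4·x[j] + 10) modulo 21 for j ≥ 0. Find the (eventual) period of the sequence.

3

Listing terms: x[0] = 6; x[1] = 13; x[2] = 20; x[3] = 6.
Since x[3] = x[0] = 6, the sequence is periodic with period 3.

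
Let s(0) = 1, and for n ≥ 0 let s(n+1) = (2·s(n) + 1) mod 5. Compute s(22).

2

s(0) = 1,  s(1) = 3,  s(2) = 2,  s(3) = 0,  s(4) = 1.
Since s(4) = s(0) = 1, the sequence is periodic with period 4.
So s(22) = s(0 + ((22-0) mod 4)) = s(2) = 2.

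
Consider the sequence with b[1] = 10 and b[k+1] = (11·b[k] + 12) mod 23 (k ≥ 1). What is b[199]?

10

We have b[1] = 10; b[2] = 7; b[3] = 20; b[4] = 2; b[5] = 11; b[6] = 18; b[7] = 3; b[8] = 22; b[9] = 1; b[10] = 0; b[11] = 12; b[12] = 6; b[13] = 9; b[14] = 19; b[15] = 14; b[16] = 5; b[17] = 21; b[18] = 13; b[19] = 17; b[20] = 15; b[21] = 16; b[22] = 4; b[23] = 10.
The sequence repeats with period 22.
(199 - 1) mod 22 = 0, so b[199] = b[1] = 10.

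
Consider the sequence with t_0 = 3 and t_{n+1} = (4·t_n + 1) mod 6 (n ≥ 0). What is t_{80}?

Listing terms: t_0 = 3; t_1 = 1; t_2 = 5; t_3 = 3.
Since t_3 = t_0 = 3, the sequence is periodic with period 3.
(80 - 0) mod 3 = 2, so t_{80} = t_2 = 5.

5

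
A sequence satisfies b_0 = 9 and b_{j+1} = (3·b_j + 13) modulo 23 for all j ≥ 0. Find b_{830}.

11

Computing terms: b_0 = 9, b_1 = 17, b_2 = 18, b_3 = 21, b_4 = 7, b_5 = 11, b_6 = 0, b_7 = 13, b_8 = 6, b_9 = 8, b_{10} = 14, b_{11} = 9.
Since b_{11} = b_0 = 9, the sequence is periodic with period 11.
So b_{830} = b_{0 + ((830-0) mod 11)} = b_5 = 11.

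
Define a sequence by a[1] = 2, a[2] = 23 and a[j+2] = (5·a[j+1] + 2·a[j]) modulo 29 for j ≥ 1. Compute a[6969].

We have a[1] = 2,  a[2] = 23,  a[3] = 3,  a[4] = 3,  a[5] = 21,  a[6] = 24,  a[7] = 17,  a[8] = 17,  a[9] = 3,  a[10] = 20,  a[11] = 19,  a[12] = 19,  a[13] = 17,  a[14] = 7,  a[15] = 11,  a[16] = 11,  a[17] = 19,  a[18] = 1,  a[19] = 14,  a[20] = 14,  a[21] = 11,  a[22] = 25,  a[23] = 2,  a[24] = 2,  a[25] = 14,  a[26] = 16,  a[27] = 21,  a[28] = 21,  a[29] = 2,  a[30] = 23.
The sequence repeats with period 28.
So a[6969] = a[1 + ((6969-1) mod 28)] = a[25] = 14.

14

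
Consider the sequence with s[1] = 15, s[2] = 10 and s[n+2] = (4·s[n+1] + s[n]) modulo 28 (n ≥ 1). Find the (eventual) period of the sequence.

16

Computing terms: s[1] = 15,  s[2] = 10,  s[3] = 27,  s[4] = 6,  s[5] = 23,  s[6] = 14,  s[7] = 23,  s[8] = 22,  s[9] = 27,  s[10] = 18,  s[11] = 15,  s[12] = 22,  s[13] = 19,  s[14] = 14,  s[15] = 19,  s[16] = 6,  s[17] = 15,  s[18] = 10.
The sequence repeats with period 16.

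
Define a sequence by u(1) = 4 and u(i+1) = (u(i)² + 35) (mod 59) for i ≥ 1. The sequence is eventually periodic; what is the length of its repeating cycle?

4

We have u(1) = 4; u(2) = 51; u(3) = 40; u(4) = 42; u(5) = 29; u(6) = 50; u(7) = 57; u(8) = 39; u(9) = 22; u(10) = 47; u(11) = 2; u(12) = 39.
Since u(12) = u(8) = 39, the sequence is eventually periodic: after a pre-period of length 7 it cycles with period 4.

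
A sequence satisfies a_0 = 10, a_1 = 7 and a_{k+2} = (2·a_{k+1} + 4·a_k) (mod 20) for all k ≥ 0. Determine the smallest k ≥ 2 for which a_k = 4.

7

a_0 = 10; a_1 = 7; a_2 = 14; a_3 = 16; a_4 = 8; a_5 = 0; a_6 = 12; a_7 = 4; a_8 = 16; a_9 = 8.
Since (a_8, a_9) = (a_3, a_4) = (16, 8) (two consecutive terms determine the rest), the sequence is eventually periodic: after a pre-period of length 3 it cycles with period 5.
The value 4 first appears (with k ≥ 2) at a_7.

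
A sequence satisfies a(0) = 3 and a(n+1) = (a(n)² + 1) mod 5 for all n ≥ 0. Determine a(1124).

We have a(0) = 3; a(1) = 0; a(2) = 1; a(3) = 2; a(4) = 0.
Since a(4) = a(1) = 0, the sequence is eventually periodic: after a pre-period of length 1 it cycles with period 3.
For n ≥ 1, a(n) depends only on (n - 1) mod 3. (1124 - 1) mod 3 = 1, so a(1124) = a(2) = 1.

1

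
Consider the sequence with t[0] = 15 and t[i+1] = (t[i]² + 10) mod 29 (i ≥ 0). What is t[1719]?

We have t[0] = 15; t[1] = 3; t[2] = 19; t[3] = 23; t[4] = 17; t[5] = 9; t[6] = 4; t[7] = 26; t[8] = 19.
Since t[8] = t[2] = 19, the sequence is eventually periodic: after a pre-period of length 2 it cycles with period 6.
For i ≥ 2, t[i] depends only on (i - 2) mod 6. (1719 - 2) mod 6 = 1, so t[1719] = t[3] = 23.

23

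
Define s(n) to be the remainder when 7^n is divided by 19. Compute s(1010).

Listing terms: s(0) = 1, s(1) = 7, s(2) = 11, s(3) = 1.
The sequence repeats with period 3.
(1010 - 0) mod 3 = 2, so s(1010) = s(2) = 11.

11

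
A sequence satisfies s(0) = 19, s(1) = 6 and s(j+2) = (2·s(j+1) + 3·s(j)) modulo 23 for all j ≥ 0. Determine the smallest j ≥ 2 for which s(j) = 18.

3

We have s(0) = 19; s(1) = 6; s(2) = 0; s(3) = 18; s(4) = 13; s(5) = 11; s(6) = 15; s(7) = 17; s(8) = 10; s(9) = 2; s(10) = 11; s(11) = 5; s(12) = 20; s(13) = 9; s(14) = 9; s(15) = 22; s(16) = 2; s(17) = 1; s(18) = 8; s(19) = 19; s(20) = 16; s(21) = 20; s(22) = 19; s(23) = 6.
The sequence repeats with period 22.
The value 18 first appears (with j ≥ 2) at s(3).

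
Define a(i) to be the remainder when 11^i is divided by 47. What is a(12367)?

44

Computing terms: a(0) = 1,  a(1) = 11,  a(2) = 27,  a(3) = 15,  a(4) = 24,  a(5) = 29,  a(6) = 37,  a(7) = 31,  a(8) = 12,  a(9) = 38,  a(10) = 42,  a(11) = 39,  a(12) = 6,  a(13) = 19,  a(14) = 21,  a(15) = 43,  a(16) = 3,  a(17) = 33,  a(18) = 34,  a(19) = 45,  a(20) = 25,  a(21) = 40,  a(22) = 17,  a(23) = 46,  a(24) = 36,  a(25) = 20,  a(26) = 32,  a(27) = 23,  a(28) = 18,  a(29) = 10,  a(30) = 16,  a(31) = 35,  a(32) = 9,  a(33) = 5,  a(34) = 8,  a(35) = 41,  a(36) = 28,  a(37) = 26,  a(38) = 4,  a(39) = 44,  a(40) = 14,  a(41) = 13,  a(42) = 2,  a(43) = 22,  a(44) = 7,  a(45) = 30,  a(46) = 1.
Since a(46) = a(0) = 1, the sequence is periodic with period 46.
(12367 - 0) mod 46 = 39, so a(12367) = a(39) = 44.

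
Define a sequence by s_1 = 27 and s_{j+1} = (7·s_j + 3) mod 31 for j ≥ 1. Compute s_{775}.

18

Computing terms: s_1 = 27, s_2 = 6, s_3 = 14, s_4 = 8, s_5 = 28, s_6 = 13, s_7 = 1, s_8 = 10, s_9 = 11, s_{10} = 18, s_{11} = 5, s_{12} = 7, s_{13} = 21, s_{14} = 26, s_{15} = 30, s_{16} = 27.
The sequence repeats with period 15.
(775 - 1) mod 15 = 9, so s_{775} = s_{10} = 18.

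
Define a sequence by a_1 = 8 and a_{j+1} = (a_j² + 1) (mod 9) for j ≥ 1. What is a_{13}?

We have a_1 = 8; a_2 = 2; a_3 = 5; a_4 = 8.
The sequence repeats with period 3.
(13 - 1) mod 3 = 0, so a_{13} = a_1 = 8.

8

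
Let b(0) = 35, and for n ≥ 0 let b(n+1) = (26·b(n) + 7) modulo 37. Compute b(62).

We have b(0) = 35, b(1) = 29, b(2) = 21, b(3) = 35.
Since b(3) = b(0) = 35, the sequence is periodic with period 3.
(62 - 0) mod 3 = 2, so b(62) = b(2) = 21.

21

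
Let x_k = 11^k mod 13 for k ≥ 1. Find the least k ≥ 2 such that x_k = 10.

We have x_1 = 11,  x_2 = 4,  x_3 = 5,  x_4 = 3,  x_5 = 7,  x_6 = 12,  x_7 = 2,  x_8 = 9,  x_9 = 8,  x_{10} = 10,  x_{11} = 6,  x_{12} = 1,  x_{13} = 11.
The sequence repeats with period 12.
The value 10 first appears (with k ≥ 2) at x_{10}.

10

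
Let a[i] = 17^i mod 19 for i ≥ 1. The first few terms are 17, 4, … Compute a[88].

Listing terms: a[1] = 17, a[2] = 4, a[3] = 11, a[4] = 16, a[5] = 6, a[6] = 7, a[7] = 5, a[8] = 9, a[9] = 1, a[10] = 17.
The sequence repeats with period 9.
(88 - 1) mod 9 = 6, so a[88] = a[7] = 5.

5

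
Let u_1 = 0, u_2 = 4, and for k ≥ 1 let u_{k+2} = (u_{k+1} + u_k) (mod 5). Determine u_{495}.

u_1 = 0, u_2 = 4, u_3 = 4, u_4 = 3, u_5 = 2, u_6 = 0, u_7 = 2, u_8 = 2, u_9 = 4, u_{10} = 1, u_{11} = 0, u_{12} = 1, u_{13} = 1, u_{14} = 2, u_{15} = 3, u_{16} = 0, u_{17} = 3, u_{18} = 3, u_{19} = 1, u_{20} = 4, u_{21} = 0, u_{22} = 4.
Since (u_{21}, u_{22}) = (u_1, u_2) = (0, 4) (two consecutive terms determine the rest), the sequence is periodic with period 20.
So u_{495} = u_{1 + ((495-1) mod 20)} = u_{15} = 3.

3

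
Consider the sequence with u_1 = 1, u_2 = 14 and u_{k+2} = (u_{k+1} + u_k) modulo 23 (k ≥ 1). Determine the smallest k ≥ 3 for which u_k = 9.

26

u_1 = 1,  u_2 = 14,  u_3 = 15,  u_4 = 6,  u_5 = 21,  u_6 = 4,  u_7 = 2,  u_8 = 6,  u_9 = 8,  u_{10} = 14,  u_{11} = 22,  u_{12} = 13,  u_{13} = 12,  u_{14} = 2,  u_{15} = 14,  u_{16} = 16,  u_{17} = 7,  u_{18} = 0,  u_{19} = 7,  u_{20} = 7,  u_{21} = 14,  u_{22} = 21,  u_{23} = 12,  u_{24} = 10,  u_{25} = 22,  u_{26} = 9,  u_{27} = 8,  u_{28} = 17,  u_{29} = 2,  u_{30} = 19,  u_{31} = 21,  u_{32} = 17,  u_{33} = 15,  u_{34} = 9,  u_{35} = 1,  u_{36} = 10,  u_{37} = 11,  u_{38} = 21,  u_{39} = 9,  u_{40} = 7,  u_{41} = 16,  u_{42} = 0,  u_{43} = 16,  u_{44} = 16,  u_{45} = 9,  u_{46} = 2,  u_{47} = 11,  u_{48} = 13,  u_{49} = 1,  u_{50} = 14.
Since (u_{49}, u_{50}) = (u_1, u_2) = (1, 14) (two consecutive terms determine the rest), the sequence is periodic with period 48.
The value 9 first appears (with k ≥ 3) at u_{26}.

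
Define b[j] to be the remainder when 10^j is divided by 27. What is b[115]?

b[1] = 10; b[2] = 19; b[3] = 1; b[4] = 10.
Since b[4] = b[1] = 10, the sequence is periodic with period 3.
So b[115] = b[1 + ((115-1) mod 3)] = b[1] = 10.

10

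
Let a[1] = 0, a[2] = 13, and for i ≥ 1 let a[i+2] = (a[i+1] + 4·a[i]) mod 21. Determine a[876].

20

a[1] = 0; a[2] = 13; a[3] = 13; a[4] = 2; a[5] = 12; a[6] = 20; a[7] = 5; a[8] = 1; a[9] = 0; a[10] = 4; a[11] = 4; a[12] = 20; a[13] = 15; a[14] = 11; a[15] = 8; a[16] = 10; a[17] = 0; a[18] = 19; a[19] = 19; a[20] = 11; a[21] = 3; a[22] = 5; a[23] = 17; a[24] = 16; a[25] = 0; a[26] = 1; a[27] = 1; a[28] = 5; a[29] = 9; a[30] = 8; a[31] = 2; a[32] = 13; a[33] = 0; a[34] = 10; a[35] = 10; a[36] = 8; a[37] = 6; a[38] = 17; a[39] = 20; a[40] = 4; a[41] = 0; a[42] = 16; a[43] = 16; a[44] = 17; a[45] = 18; a[46] = 2; a[47] = 11; a[48] = 19; a[49] = 0; a[50] = 13.
The sequence repeats with period 48.
(876 - 1) mod 48 = 11, so a[876] = a[12] = 20.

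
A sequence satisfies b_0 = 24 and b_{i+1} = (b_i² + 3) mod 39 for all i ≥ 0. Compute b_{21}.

6

Listing terms: b_0 = 24; b_1 = 33; b_2 = 0; b_3 = 3; b_4 = 12; b_5 = 30; b_6 = 6; b_7 = 0.
Since b_7 = b_2 = 0, the sequence is eventually periodic: after a pre-period of length 2 it cycles with period 5.
For i ≥ 2, b_i depends only on (i - 2) mod 5. (21 - 2) mod 5 = 4, so b_{21} = b_6 = 6.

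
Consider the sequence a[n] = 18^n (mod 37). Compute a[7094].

28

Listing terms: a[0] = 1; a[1] = 18; a[2] = 28; a[3] = 23; a[4] = 7; a[5] = 15; a[6] = 11; a[7] = 13; a[8] = 12; a[9] = 31; a[10] = 3; a[11] = 17; a[12] = 10; a[13] = 32; a[14] = 21; a[15] = 8; a[16] = 33; a[17] = 2; a[18] = 36; a[19] = 19; a[20] = 9; a[21] = 14; a[22] = 30; a[23] = 22; a[24] = 26; a[25] = 24; a[26] = 25; a[27] = 6; a[28] = 34; a[29] = 20; a[30] = 27; a[31] = 5; a[32] = 16; a[33] = 29; a[34] = 4; a[35] = 35; a[36] = 1.
Since a[36] = a[0] = 1, the sequence is periodic with period 36.
(7094 - 0) mod 36 = 2, so a[7094] = a[2] = 28.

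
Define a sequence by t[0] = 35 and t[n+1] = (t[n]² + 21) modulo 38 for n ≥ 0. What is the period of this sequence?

6

Listing terms: t[0] = 35; t[1] = 30; t[2] = 9; t[3] = 26; t[4] = 13; t[5] = 0; t[6] = 21; t[7] = 6; t[8] = 19; t[9] = 2; t[10] = 25; t[11] = 0.
Since t[11] = t[5] = 0, the sequence is eventually periodic: after a pre-period of length 5 it cycles with period 6.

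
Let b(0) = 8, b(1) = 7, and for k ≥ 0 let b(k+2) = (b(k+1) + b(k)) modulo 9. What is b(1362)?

b(0) = 8; b(1) = 7; b(2) = 6; b(3) = 4; b(4) = 1; b(5) = 5; b(6) = 6; b(7) = 2; b(8) = 8; b(9) = 1; b(10) = 0; b(11) = 1; b(12) = 1; b(13) = 2; b(14) = 3; b(15) = 5; b(16) = 8; b(17) = 4; b(18) = 3; b(19) = 7; b(20) = 1; b(21) = 8; b(22) = 0; b(23) = 8; b(24) = 8; b(25) = 7.
The sequence repeats with period 24.
(1362 - 0) mod 24 = 18, so b(1362) = b(18) = 3.

3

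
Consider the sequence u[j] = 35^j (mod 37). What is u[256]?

Computing terms: u[1] = 35; u[2] = 4; u[3] = 29; u[4] = 16; u[5] = 5; u[6] = 27; u[7] = 20; u[8] = 34; u[9] = 6; u[10] = 25; u[11] = 24; u[12] = 26; u[13] = 22; u[14] = 30; u[15] = 14; u[16] = 9; u[17] = 19; u[18] = 36; u[19] = 2; u[20] = 33; u[21] = 8; u[22] = 21; u[23] = 32; u[24] = 10; u[25] = 17; u[26] = 3; u[27] = 31; u[28] = 12; u[29] = 13; u[30] = 11; u[31] = 15; u[32] = 7; u[33] = 23; u[34] = 28; u[35] = 18; u[36] = 1; u[37] = 35.
Since u[37] = u[1] = 35, the sequence is periodic with period 36.
So u[256] = u[1 + ((256-1) mod 36)] = u[4] = 16.

16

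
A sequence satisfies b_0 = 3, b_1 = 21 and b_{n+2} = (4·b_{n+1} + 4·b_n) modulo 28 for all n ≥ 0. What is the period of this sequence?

6

b_0 = 3; b_1 = 21; b_2 = 12; b_3 = 20; b_4 = 16; b_5 = 4; b_6 = 24; b_7 = 0; b_8 = 12; b_9 = 20.
Since (b_8, b_9) = (b_2, b_3) = (12, 20) (two consecutive terms determine the rest), the sequence is eventually periodic: after a pre-period of length 2 it cycles with period 6.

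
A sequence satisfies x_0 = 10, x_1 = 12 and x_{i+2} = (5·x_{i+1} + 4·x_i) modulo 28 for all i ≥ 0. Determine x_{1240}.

8

We have x_0 = 10, x_1 = 12, x_2 = 16, x_3 = 16, x_4 = 4, x_5 = 0, x_6 = 16, x_7 = 24, x_8 = 16, x_9 = 8, x_{10} = 20, x_{11} = 20, x_{12} = 12, x_{13} = 0, x_{14} = 20, x_{15} = 16, x_{16} = 20, x_{17} = 24, x_{18} = 4, x_{19} = 4, x_{20} = 8, x_{21} = 0, x_{22} = 4, x_{23} = 20, x_{24} = 4, x_{25} = 16, x_{26} = 12, x_{27} = 12, x_{28} = 24, x_{29} = 0, x_{30} = 12, x_{31} = 4, x_{32} = 12, x_{33} = 20, x_{34} = 8, x_{35} = 8, x_{36} = 16, x_{37} = 0, x_{38} = 8, x_{39} = 12, x_{40} = 8, x_{41} = 4, x_{42} = 24, x_{43} = 24, x_{44} = 20, x_{45} = 0, x_{46} = 24, x_{47} = 8, x_{48} = 24, x_{49} = 12, x_{50} = 16.
Since (x_{49}, x_{50}) = (x_1, x_2) = (12, 16) (two consecutive terms determine the rest), the sequence is eventually periodic: after a pre-period of length 1 it cycles with period 48.
For i ≥ 1, x_i depends only on (i - 1) mod 48. (1240 - 1) mod 48 = 39, so x_{1240} = x_{40} = 8.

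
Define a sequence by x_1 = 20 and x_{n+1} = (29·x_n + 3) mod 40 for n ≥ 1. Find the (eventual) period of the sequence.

We have x_1 = 20; x_2 = 23; x_3 = 30; x_4 = 33; x_5 = 0; x_6 = 3; x_7 = 10; x_8 = 13; x_9 = 20.
The sequence repeats with period 8.

8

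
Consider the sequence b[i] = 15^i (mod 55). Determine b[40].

45

Listing terms: b[0] = 1, b[1] = 15, b[2] = 5, b[3] = 20, b[4] = 25, b[5] = 45, b[6] = 15.
Since b[6] = b[1] = 15, the sequence is eventually periodic: after a pre-period of length 1 it cycles with period 5.
For i ≥ 1, b[i] depends only on (i - 1) mod 5. (40 - 1) mod 5 = 4, so b[40] = b[5] = 45.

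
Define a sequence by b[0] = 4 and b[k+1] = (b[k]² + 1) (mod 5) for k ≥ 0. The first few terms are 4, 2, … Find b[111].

b[0] = 4,  b[1] = 2,  b[2] = 0,  b[3] = 1,  b[4] = 2.
Since b[4] = b[1] = 2, the sequence is eventually periodic: after a pre-period of length 1 it cycles with period 3.
For k ≥ 1, b[k] depends only on (k - 1) mod 3. (111 - 1) mod 3 = 2, so b[111] = b[3] = 1.

1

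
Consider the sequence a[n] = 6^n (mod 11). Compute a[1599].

We have a[1] = 6, a[2] = 3, a[3] = 7, a[4] = 9, a[5] = 10, a[6] = 5, a[7] = 8, a[8] = 4, a[9] = 2, a[10] = 1, a[11] = 6.
The sequence repeats with period 10.
(1599 - 1) mod 10 = 8, so a[1599] = a[9] = 2.

2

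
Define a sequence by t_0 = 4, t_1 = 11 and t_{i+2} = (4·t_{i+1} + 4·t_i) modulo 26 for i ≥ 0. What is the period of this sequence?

We have t_0 = 4; t_1 = 11; t_2 = 8; t_3 = 24; t_4 = 24; t_5 = 10; t_6 = 6; t_7 = 12; t_8 = 20; t_9 = 24; t_{10} = 20; t_{11} = 20; t_{12} = 4; t_{13} = 18; t_{14} = 10; t_{15} = 8; t_{16} = 20; t_{17} = 8; t_{18} = 8; t_{19} = 12; t_{20} = 2; t_{21} = 4; t_{22} = 24; t_{23} = 8; t_{24} = 24.
Since (t_{23}, t_{24}) = (t_2, t_3) = (8, 24) (two consecutive terms determine the rest), the sequence is eventually periodic: after a pre-period of length 2 it cycles with period 21.

21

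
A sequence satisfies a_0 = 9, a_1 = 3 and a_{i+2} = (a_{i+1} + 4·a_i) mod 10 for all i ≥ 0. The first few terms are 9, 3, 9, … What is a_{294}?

9

a_0 = 9,  a_1 = 3,  a_2 = 9,  a_3 = 1,  a_4 = 7,  a_5 = 1,  a_6 = 9,  a_7 = 3.
The sequence repeats with period 6.
So a_{294} = a_{0 + ((294-0) mod 6)} = a_0 = 9.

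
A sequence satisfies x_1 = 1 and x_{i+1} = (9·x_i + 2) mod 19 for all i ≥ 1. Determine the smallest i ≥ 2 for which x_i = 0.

8

Computing terms: x_1 = 1; x_2 = 11; x_3 = 6; x_4 = 18; x_5 = 12; x_6 = 15; x_7 = 4; x_8 = 0; x_9 = 2; x_{10} = 1.
The sequence repeats with period 9.
The value 0 first appears (with i ≥ 2) at x_8.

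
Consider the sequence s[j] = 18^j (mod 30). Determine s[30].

We have s[1] = 18,  s[2] = 24,  s[3] = 12,  s[4] = 6,  s[5] = 18.
The sequence repeats with period 4.
So s[30] = s[1 + ((30-1) mod 4)] = s[2] = 24.

24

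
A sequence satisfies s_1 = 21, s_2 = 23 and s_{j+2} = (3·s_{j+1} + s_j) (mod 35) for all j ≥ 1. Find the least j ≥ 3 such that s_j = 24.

5

We have s_1 = 21, s_2 = 23, s_3 = 20, s_4 = 13, s_5 = 24, s_6 = 15, s_7 = 34, s_8 = 12, s_9 = 0, s_{10} = 12, s_{11} = 1, s_{12} = 15, s_{13} = 11, s_{14} = 13, s_{15} = 15, s_{16} = 23, s_{17} = 14, s_{18} = 30, s_{19} = 34, s_{20} = 27, s_{21} = 10, s_{22} = 22, s_{23} = 6, s_{24} = 5, s_{25} = 21, s_{26} = 33, s_{27} = 15, s_{28} = 8, s_{29} = 4, s_{30} = 20, s_{31} = 29, s_{32} = 2, s_{33} = 0, s_{34} = 2, s_{35} = 6, s_{36} = 20, s_{37} = 31, s_{38} = 8, s_{39} = 20, s_{40} = 33, s_{41} = 14, s_{42} = 5, s_{43} = 29, s_{44} = 22, s_{45} = 25, s_{46} = 27, s_{47} = 1, s_{48} = 30, s_{49} = 21, s_{50} = 23.
The sequence repeats with period 48.
The value 24 first appears (with j ≥ 3) at s_5.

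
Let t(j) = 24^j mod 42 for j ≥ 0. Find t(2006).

Computing terms: t(0) = 1; t(1) = 24; t(2) = 30; t(3) = 6; t(4) = 18; t(5) = 12; t(6) = 36; t(7) = 24.
Since t(7) = t(1) = 24, the sequence is eventually periodic: after a pre-period of length 1 it cycles with period 6.
For j ≥ 1, t(j) depends only on (j - 1) mod 6. (2006 - 1) mod 6 = 1, so t(2006) = t(2) = 30.

30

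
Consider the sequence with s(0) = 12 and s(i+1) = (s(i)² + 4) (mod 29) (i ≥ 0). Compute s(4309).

27

Computing terms: s(0) = 12,  s(1) = 3,  s(2) = 13,  s(3) = 28,  s(4) = 5,  s(5) = 0,  s(6) = 4,  s(7) = 20,  s(8) = 27,  s(9) = 8,  s(10) = 10,  s(11) = 17,  s(12) = 3.
Since s(12) = s(1) = 3, the sequence is eventually periodic: after a pre-period of length 1 it cycles with period 11.
For i ≥ 1, s(i) depends only on (i - 1) mod 11. (4309 - 1) mod 11 = 7, so s(4309) = s(8) = 27.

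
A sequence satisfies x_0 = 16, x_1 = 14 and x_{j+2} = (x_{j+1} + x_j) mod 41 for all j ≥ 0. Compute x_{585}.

5

Computing terms: x_0 = 16; x_1 = 14; x_2 = 30; x_3 = 3; x_4 = 33; x_5 = 36; x_6 = 28; x_7 = 23; x_8 = 10; x_9 = 33; x_{10} = 2; x_{11} = 35; x_{12} = 37; x_{13} = 31; x_{14} = 27; x_{15} = 17; x_{16} = 3; x_{17} = 20; x_{18} = 23; x_{19} = 2; x_{20} = 25; x_{21} = 27; x_{22} = 11; x_{23} = 38; x_{24} = 8; x_{25} = 5; x_{26} = 13; x_{27} = 18; x_{28} = 31; x_{29} = 8; x_{30} = 39; x_{31} = 6; x_{32} = 4; x_{33} = 10; x_{34} = 14; x_{35} = 24; x_{36} = 38; x_{37} = 21; x_{38} = 18; x_{39} = 39; x_{40} = 16; x_{41} = 14.
Since (x_{40}, x_{41}) = (x_0, x_1) = (16, 14) (two consecutive terms determine the rest), the sequence is periodic with period 40.
(585 - 0) mod 40 = 25, so x_{585} = x_{25} = 5.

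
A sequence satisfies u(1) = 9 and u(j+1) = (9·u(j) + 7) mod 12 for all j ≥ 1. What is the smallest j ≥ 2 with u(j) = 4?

u(1) = 9; u(2) = 4; u(3) = 7; u(4) = 10; u(5) = 1; u(6) = 4.
Since u(6) = u(2) = 4, the sequence is eventually periodic: after a pre-period of length 1 it cycles with period 4.
The value 4 first appears (with j ≥ 2) at u(2).

2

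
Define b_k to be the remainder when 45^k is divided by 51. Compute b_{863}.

b_1 = 45, b_2 = 36, b_3 = 39, b_4 = 21, b_5 = 27, b_6 = 42, b_7 = 3, b_8 = 33, b_9 = 6, b_{10} = 15, b_{11} = 12, b_{12} = 30, b_{13} = 24, b_{14} = 9, b_{15} = 48, b_{16} = 18, b_{17} = 45.
Since b_{17} = b_1 = 45, the sequence is periodic with period 16.
(863 - 1) mod 16 = 14, so b_{863} = b_{15} = 48.

48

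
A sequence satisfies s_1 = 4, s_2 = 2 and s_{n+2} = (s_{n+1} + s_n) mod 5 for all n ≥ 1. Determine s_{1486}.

We have s_1 = 4; s_2 = 2; s_3 = 1; s_4 = 3; s_5 = 4; s_6 = 2.
The sequence repeats with period 4.
(1486 - 1) mod 4 = 1, so s_{1486} = s_2 = 2.

2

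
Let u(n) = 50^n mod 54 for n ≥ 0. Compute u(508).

40

Listing terms: u(0) = 1, u(1) = 50, u(2) = 16, u(3) = 44, u(4) = 40, u(5) = 2, u(6) = 46, u(7) = 32, u(8) = 34, u(9) = 26, u(10) = 4, u(11) = 38, u(12) = 10, u(13) = 14, u(14) = 52, u(15) = 8, u(16) = 22, u(17) = 20, u(18) = 28, u(19) = 50.
Since u(19) = u(1) = 50, the sequence is eventually periodic: after a pre-period of length 1 it cycles with period 18.
For n ≥ 1, u(n) depends only on (n - 1) mod 18. (508 - 1) mod 18 = 3, so u(508) = u(4) = 40.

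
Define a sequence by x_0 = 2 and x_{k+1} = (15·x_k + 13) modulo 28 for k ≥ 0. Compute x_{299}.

Computing terms: x_0 = 2,  x_1 = 15,  x_2 = 14,  x_3 = 27,  x_4 = 26,  x_5 = 11,  x_6 = 10,  x_7 = 23,  x_8 = 22,  x_9 = 7,  x_{10} = 6,  x_{11} = 19,  x_{12} = 18,  x_{13} = 3,  x_{14} = 2.
Since x_{14} = x_0 = 2, the sequence is periodic with period 14.
So x_{299} = x_{0 + ((299-0) mod 14)} = x_5 = 11.

11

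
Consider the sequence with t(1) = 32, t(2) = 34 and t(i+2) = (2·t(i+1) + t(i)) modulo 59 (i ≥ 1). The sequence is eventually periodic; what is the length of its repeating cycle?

40

t(1) = 32,  t(2) = 34,  t(3) = 41,  t(4) = 57,  t(5) = 37,  t(6) = 13,  t(7) = 4,  t(8) = 21,  t(9) = 46,  t(10) = 54,  t(11) = 36,  t(12) = 8,  t(13) = 52,  t(14) = 53,  t(15) = 40,  t(16) = 15,  t(17) = 11,  t(18) = 37,  t(19) = 26,  t(20) = 30,  t(21) = 27,  t(22) = 25,  t(23) = 18,  t(24) = 2,  t(25) = 22,  t(26) = 46,  t(27) = 55,  t(28) = 38,  t(29) = 13,  t(30) = 5,  t(31) = 23,  t(32) = 51,  t(33) = 7,  t(34) = 6,  t(35) = 19,  t(36) = 44,  t(37) = 48,  t(38) = 22,  t(39) = 33,  t(40) = 29,  t(41) = 32,  t(42) = 34.
The sequence repeats with period 40.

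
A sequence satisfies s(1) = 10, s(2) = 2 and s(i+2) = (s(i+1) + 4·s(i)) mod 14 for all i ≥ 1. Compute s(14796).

Listing terms: s(1) = 10,  s(2) = 2,  s(3) = 0,  s(4) = 8,  s(5) = 8,  s(6) = 12,  s(7) = 2,  s(8) = 8,  s(9) = 2,  s(10) = 6,  s(11) = 0,  s(12) = 10,  s(13) = 10,  s(14) = 8,  s(15) = 6,  s(16) = 10,  s(17) = 6,  s(18) = 4,  s(19) = 0,  s(20) = 2,  s(21) = 2,  s(22) = 10,  s(23) = 4,  s(24) = 2,  s(25) = 4,  s(26) = 12,  s(27) = 0,  s(28) = 6,  s(29) = 6,  s(30) = 2,  s(31) = 12,  s(32) = 6,  s(33) = 12,  s(34) = 8,  s(35) = 0,  s(36) = 4,  s(37) = 4,  s(38) = 6,  s(39) = 8,  s(40) = 4,  s(41) = 8,  s(42) = 10,  s(43) = 0,  s(44) = 12,  s(45) = 12,  s(46) = 4,  s(47) = 10,  s(48) = 12,  s(49) = 10,  s(50) = 2.
The sequence repeats with period 48.
(14796 - 1) mod 48 = 11, so s(14796) = s(12) = 10.

10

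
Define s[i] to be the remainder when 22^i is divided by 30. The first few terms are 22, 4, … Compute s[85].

22

Listing terms: s[1] = 22, s[2] = 4, s[3] = 28, s[4] = 16, s[5] = 22.
Since s[5] = s[1] = 22, the sequence is periodic with period 4.
So s[85] = s[1 + ((85-1) mod 4)] = s[1] = 22.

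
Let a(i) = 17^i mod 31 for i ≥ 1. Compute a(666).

Computing terms: a(1) = 17, a(2) = 10, a(3) = 15, a(4) = 7, a(5) = 26, a(6) = 8, a(7) = 12, a(8) = 18, a(9) = 27, a(10) = 25, a(11) = 22, a(12) = 2, a(13) = 3, a(14) = 20, a(15) = 30, a(16) = 14, a(17) = 21, a(18) = 16, a(19) = 24, a(20) = 5, a(21) = 23, a(22) = 19, a(23) = 13, a(24) = 4, a(25) = 6, a(26) = 9, a(27) = 29, a(28) = 28, a(29) = 11, a(30) = 1, a(31) = 17.
Since a(31) = a(1) = 17, the sequence is periodic with period 30.
(666 - 1) mod 30 = 5, so a(666) = a(6) = 8.

8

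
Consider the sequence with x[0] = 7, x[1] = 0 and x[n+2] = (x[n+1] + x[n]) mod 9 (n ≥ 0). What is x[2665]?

x[0] = 7,  x[1] = 0,  x[2] = 7,  x[3] = 7,  x[4] = 5,  x[5] = 3,  x[6] = 8,  x[7] = 2,  x[8] = 1,  x[9] = 3,  x[10] = 4,  x[11] = 7,  x[12] = 2,  x[13] = 0,  x[14] = 2,  x[15] = 2,  x[16] = 4,  x[17] = 6,  x[18] = 1,  x[19] = 7,  x[20] = 8,  x[21] = 6,  x[22] = 5,  x[23] = 2,  x[24] = 7,  x[25] = 0.
The sequence repeats with period 24.
So x[2665] = x[0 + ((2665-0) mod 24)] = x[1] = 0.

0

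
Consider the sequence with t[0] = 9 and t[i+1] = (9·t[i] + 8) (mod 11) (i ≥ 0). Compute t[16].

Listing terms: t[0] = 9; t[1] = 1; t[2] = 6; t[3] = 7; t[4] = 5; t[5] = 9.
The sequence repeats with period 5.
So t[16] = t[0 + ((16-0) mod 5)] = t[1] = 1.

1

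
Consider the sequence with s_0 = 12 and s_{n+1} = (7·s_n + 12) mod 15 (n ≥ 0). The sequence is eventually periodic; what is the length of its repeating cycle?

4

We have s_0 = 12, s_1 = 6, s_2 = 9, s_3 = 0, s_4 = 12.
Since s_4 = s_0 = 12, the sequence is periodic with period 4.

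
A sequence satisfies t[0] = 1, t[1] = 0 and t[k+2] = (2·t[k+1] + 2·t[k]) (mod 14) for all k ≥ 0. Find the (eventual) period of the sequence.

We have t[0] = 1; t[1] = 0; t[2] = 2; t[3] = 4; t[4] = 12; t[5] = 4; t[6] = 4; t[7] = 2; t[8] = 12; t[9] = 0; t[10] = 10; t[11] = 6; t[12] = 4; t[13] = 6; t[14] = 6; t[15] = 10; t[16] = 4; t[17] = 0; t[18] = 8; t[19] = 2; t[20] = 6; t[21] = 2; t[22] = 2; t[23] = 8; t[24] = 6; t[25] = 0; t[26] = 12; t[27] = 10; t[28] = 2; t[29] = 10; t[30] = 10; t[31] = 12; t[32] = 2; t[33] = 0; t[34] = 4; t[35] = 8; t[36] = 10; t[37] = 8; t[38] = 8; t[39] = 4; t[40] = 10; t[41] = 0; t[42] = 6; t[43] = 12; t[44] = 8; t[45] = 12; t[46] = 12; t[47] = 6; t[48] = 8; t[49] = 0; t[50] = 2.
Since (t[49], t[50]) = (t[1], t[2]) = (0, 2) (two consecutive terms determine the rest), the sequence is eventually periodic: after a pre-period of length 1 it cycles with period 48.

48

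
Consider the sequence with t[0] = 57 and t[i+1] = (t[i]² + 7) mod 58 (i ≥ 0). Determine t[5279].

0

Listing terms: t[0] = 57; t[1] = 8; t[2] = 13; t[3] = 2; t[4] = 11; t[5] = 12; t[6] = 35; t[7] = 14; t[8] = 29; t[9] = 36; t[10] = 27; t[11] = 40; t[12] = 41; t[13] = 6; t[14] = 43; t[15] = 0; t[16] = 7; t[17] = 56; t[18] = 11.
Since t[18] = t[4] = 11, the sequence is eventually periodic: after a pre-period of length 4 it cycles with period 14.
For i ≥ 4, t[i] depends only on (i - 4) mod 14. (5279 - 4) mod 14 = 11, so t[5279] = t[15] = 0.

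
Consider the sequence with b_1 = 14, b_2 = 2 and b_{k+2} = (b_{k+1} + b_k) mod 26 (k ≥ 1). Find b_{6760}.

12

b_1 = 14; b_2 = 2; b_3 = 16; b_4 = 18; b_5 = 8; b_6 = 0; b_7 = 8; b_8 = 8; b_9 = 16; b_{10} = 24; b_{11} = 14; b_{12} = 12; b_{13} = 0; b_{14} = 12; b_{15} = 12; b_{16} = 24; b_{17} = 10; b_{18} = 8; b_{19} = 18; b_{20} = 0; b_{21} = 18; b_{22} = 18; b_{23} = 10; b_{24} = 2; b_{25} = 12; b_{26} = 14; b_{27} = 0; b_{28} = 14; b_{29} = 14; b_{30} = 2.
The sequence repeats with period 28.
So b_{6760} = b_{1 + ((6760-1) mod 28)} = b_{12} = 12.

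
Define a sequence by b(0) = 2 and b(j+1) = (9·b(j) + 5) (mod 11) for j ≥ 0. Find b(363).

10

Listing terms: b(0) = 2; b(1) = 1; b(2) = 3; b(3) = 10; b(4) = 7; b(5) = 2.
The sequence repeats with period 5.
So b(363) = b(0 + ((363-0) mod 5)) = b(3) = 10.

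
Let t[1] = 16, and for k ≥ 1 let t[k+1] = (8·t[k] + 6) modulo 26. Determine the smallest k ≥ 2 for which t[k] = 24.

4

Computing terms: t[1] = 16,  t[2] = 4,  t[3] = 12,  t[4] = 24,  t[5] = 16.
The sequence repeats with period 4.
The value 24 first appears (with k ≥ 2) at t[4].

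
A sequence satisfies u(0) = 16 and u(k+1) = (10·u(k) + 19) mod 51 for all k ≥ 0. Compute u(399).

Computing terms: u(0) = 16; u(1) = 26; u(2) = 24; u(3) = 4; u(4) = 8; u(5) = 48; u(6) = 40; u(7) = 11; u(8) = 27; u(9) = 34; u(10) = 2; u(11) = 39; u(12) = 1; u(13) = 29; u(14) = 3; u(15) = 49; u(16) = 50; u(17) = 9; u(18) = 7; u(19) = 38; u(20) = 42; u(21) = 31; u(22) = 23; u(23) = 45; u(24) = 10; u(25) = 17; u(26) = 36; u(27) = 22; u(28) = 35; u(29) = 12; u(30) = 37; u(31) = 32; u(32) = 33; u(33) = 43; u(34) = 41; u(35) = 21; u(36) = 25; u(37) = 14; u(38) = 6; u(39) = 28; u(40) = 44; u(41) = 0; u(42) = 19; u(43) = 5; u(44) = 18; u(45) = 46; u(46) = 20; u(47) = 15; u(48) = 16.
The sequence repeats with period 48.
So u(399) = u(0 + ((399-0) mod 48)) = u(15) = 49.

49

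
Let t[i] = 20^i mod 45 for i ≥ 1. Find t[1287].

Computing terms: t[1] = 20, t[2] = 40, t[3] = 35, t[4] = 25, t[5] = 5, t[6] = 10, t[7] = 20.
The sequence repeats with period 6.
So t[1287] = t[1 + ((1287-1) mod 6)] = t[3] = 35.

35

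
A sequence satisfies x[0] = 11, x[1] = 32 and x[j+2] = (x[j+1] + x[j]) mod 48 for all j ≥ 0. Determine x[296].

47

x[0] = 11, x[1] = 32, x[2] = 43, x[3] = 27, x[4] = 22, x[5] = 1, x[6] = 23, x[7] = 24, x[8] = 47, x[9] = 23, x[10] = 22, x[11] = 45, x[12] = 19, x[13] = 16, x[14] = 35, x[15] = 3, x[16] = 38, x[17] = 41, x[18] = 31, x[19] = 24, x[20] = 7, x[21] = 31, x[22] = 38, x[23] = 21, x[24] = 11, x[25] = 32.
Since (x[24], x[25]) = (x[0], x[1]) = (11, 32) (two consecutive terms determine the rest), the sequence is periodic with period 24.
So x[296] = x[0 + ((296-0) mod 24)] = x[8] = 47.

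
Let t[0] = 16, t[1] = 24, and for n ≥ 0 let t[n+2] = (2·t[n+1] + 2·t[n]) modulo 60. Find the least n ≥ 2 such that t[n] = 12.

Computing terms: t[0] = 16, t[1] = 24, t[2] = 20, t[3] = 28, t[4] = 36, t[5] = 8, t[6] = 28, t[7] = 12, t[8] = 20, t[9] = 4, t[10] = 48, t[11] = 44, t[12] = 4, t[13] = 36, t[14] = 20, t[15] = 52, t[16] = 24, t[17] = 32, t[18] = 52, t[19] = 48, t[20] = 20, t[21] = 16, t[22] = 12, t[23] = 56, t[24] = 16, t[25] = 24.
Since (t[24], t[25]) = (t[0], t[1]) = (16, 24) (two consecutive terms determine the rest), the sequence is periodic with period 24.
The value 12 first appears (with n ≥ 2) at t[7].

7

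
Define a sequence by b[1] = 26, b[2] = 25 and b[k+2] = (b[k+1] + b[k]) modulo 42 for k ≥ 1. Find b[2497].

26

Listing terms: b[1] = 26,  b[2] = 25,  b[3] = 9,  b[4] = 34,  b[5] = 1,  b[6] = 35,  b[7] = 36,  b[8] = 29,  b[9] = 23,  b[10] = 10,  b[11] = 33,  b[12] = 1,  b[13] = 34,  b[14] = 35,  b[15] = 27,  b[16] = 20,  b[17] = 5,  b[18] = 25,  b[19] = 30,  b[20] = 13,  b[21] = 1,  b[22] = 14,  b[23] = 15,  b[24] = 29,  b[25] = 2,  b[26] = 31,  b[27] = 33,  b[28] = 22,  b[29] = 13,  b[30] = 35,  b[31] = 6,  b[32] = 41,  b[33] = 5,  b[34] = 4,  b[35] = 9,  b[36] = 13,  b[37] = 22,  b[38] = 35,  b[39] = 15,  b[40] = 8,  b[41] = 23,  b[42] = 31,  b[43] = 12,  b[44] = 1,  b[45] = 13,  b[46] = 14,  b[47] = 27,  b[48] = 41,  b[49] = 26,  b[50] = 25.
Since (b[49], b[50]) = (b[1], b[2]) = (26, 25) (two consecutive terms determine the rest), the sequence is periodic with period 48.
So b[2497] = b[1 + ((2497-1) mod 48)] = b[1] = 26.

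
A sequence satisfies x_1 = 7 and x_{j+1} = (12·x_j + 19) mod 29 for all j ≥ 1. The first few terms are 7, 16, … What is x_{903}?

Computing terms: x_1 = 7, x_2 = 16, x_3 = 8, x_4 = 28, x_5 = 7.
Since x_5 = x_1 = 7, the sequence is periodic with period 4.
So x_{903} = x_{1 + ((903-1) mod 4)} = x_3 = 8.

8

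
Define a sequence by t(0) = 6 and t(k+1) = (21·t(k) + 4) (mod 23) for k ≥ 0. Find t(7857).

Computing terms: t(0) = 6, t(1) = 15, t(2) = 20, t(3) = 10, t(4) = 7, t(5) = 13, t(6) = 1, t(7) = 2, t(8) = 0, t(9) = 4, t(10) = 19, t(11) = 12, t(12) = 3, t(13) = 21, t(14) = 8, t(15) = 11, t(16) = 5, t(17) = 17, t(18) = 16, t(19) = 18, t(20) = 14, t(21) = 22, t(22) = 6.
Since t(22) = t(0) = 6, the sequence is periodic with period 22.
So t(7857) = t(0 + ((7857-0) mod 22)) = t(3) = 10.

10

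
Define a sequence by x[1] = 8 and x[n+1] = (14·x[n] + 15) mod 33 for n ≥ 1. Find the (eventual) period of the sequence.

10

Computing terms: x[1] = 8,  x[2] = 28,  x[3] = 11,  x[4] = 4,  x[5] = 5,  x[6] = 19,  x[7] = 17,  x[8] = 22,  x[9] = 26,  x[10] = 16,  x[11] = 8.
The sequence repeats with period 10.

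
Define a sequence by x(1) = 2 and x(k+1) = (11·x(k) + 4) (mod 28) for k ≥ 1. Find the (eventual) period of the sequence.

Listing terms: x(1) = 2, x(2) = 26, x(3) = 10, x(4) = 2.
The sequence repeats with period 3.

3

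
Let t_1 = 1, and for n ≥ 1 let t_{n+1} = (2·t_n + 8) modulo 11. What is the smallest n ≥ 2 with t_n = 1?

We have t_1 = 1, t_2 = 10, t_3 = 6, t_4 = 9, t_5 = 4, t_6 = 5, t_7 = 7, t_8 = 0, t_9 = 8, t_{10} = 2, t_{11} = 1.
The sequence repeats with period 10.
The value 1 next appears (with n ≥ 2) at t_{11}.

11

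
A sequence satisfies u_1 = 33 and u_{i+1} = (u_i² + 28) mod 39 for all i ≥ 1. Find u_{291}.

u_1 = 33, u_2 = 25, u_3 = 29, u_4 = 11, u_5 = 32, u_6 = 38, u_7 = 29.
Since u_7 = u_3 = 29, the sequence is eventually periodic: after a pre-period of length 2 it cycles with period 4.
For i ≥ 3, u_i depends only on (i - 3) mod 4. (291 - 3) mod 4 = 0, so u_{291} = u_3 = 29.

29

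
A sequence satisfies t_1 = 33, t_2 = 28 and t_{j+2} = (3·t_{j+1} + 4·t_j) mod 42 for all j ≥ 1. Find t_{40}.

Listing terms: t_1 = 33,  t_2 = 28,  t_3 = 6,  t_4 = 4,  t_5 = 36,  t_6 = 40,  t_7 = 12,  t_8 = 28,  t_9 = 6.
Since (t_8, t_9) = (t_2, t_3) = (28, 6) (two consecutive terms determine the rest), the sequence is eventually periodic: after a pre-period of length 1 it cycles with period 6.
For j ≥ 2, t_j depends only on (j - 2) mod 6. (40 - 2) mod 6 = 2, so t_{40} = t_4 = 4.

4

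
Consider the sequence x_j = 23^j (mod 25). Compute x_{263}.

Listing terms: x_1 = 23; x_2 = 4; x_3 = 17; x_4 = 16; x_5 = 18; x_6 = 14; x_7 = 22; x_8 = 6; x_9 = 13; x_{10} = 24; x_{11} = 2; x_{12} = 21; x_{13} = 8; x_{14} = 9; x_{15} = 7; x_{16} = 11; x_{17} = 3; x_{18} = 19; x_{19} = 12; x_{20} = 1; x_{21} = 23.
Since x_{21} = x_1 = 23, the sequence is periodic with period 20.
(263 - 1) mod 20 = 2, so x_{263} = x_3 = 17.

17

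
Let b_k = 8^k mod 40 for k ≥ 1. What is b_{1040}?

We have b_1 = 8,  b_2 = 24,  b_3 = 32,  b_4 = 16,  b_5 = 8.
The sequence repeats with period 4.
So b_{1040} = b_{1 + ((1040-1) mod 4)} = b_4 = 16.

16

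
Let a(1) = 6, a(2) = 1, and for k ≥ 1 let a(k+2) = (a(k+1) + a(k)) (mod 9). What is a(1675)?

7

Computing terms: a(1) = 6, a(2) = 1, a(3) = 7, a(4) = 8, a(5) = 6, a(6) = 5, a(7) = 2, a(8) = 7, a(9) = 0, a(10) = 7, a(11) = 7, a(12) = 5, a(13) = 3, a(14) = 8, a(15) = 2, a(16) = 1, a(17) = 3, a(18) = 4, a(19) = 7, a(20) = 2, a(21) = 0, a(22) = 2, a(23) = 2, a(24) = 4, a(25) = 6, a(26) = 1.
The sequence repeats with period 24.
(1675 - 1) mod 24 = 18, so a(1675) = a(19) = 7.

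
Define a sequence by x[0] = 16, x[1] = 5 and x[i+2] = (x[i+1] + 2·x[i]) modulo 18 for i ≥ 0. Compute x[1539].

Computing terms: x[0] = 16,  x[1] = 5,  x[2] = 1,  x[3] = 11,  x[4] = 13,  x[5] = 17,  x[6] = 7,  x[7] = 5,  x[8] = 1.
Since (x[7], x[8]) = (x[1], x[2]) = (5, 1) (two consecutive terms determine the rest), the sequence is eventually periodic: after a pre-period of length 1 it cycles with period 6.
For i ≥ 1, x[i] depends only on (i - 1) mod 6. (1539 - 1) mod 6 = 2, so x[1539] = x[3] = 11.

11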